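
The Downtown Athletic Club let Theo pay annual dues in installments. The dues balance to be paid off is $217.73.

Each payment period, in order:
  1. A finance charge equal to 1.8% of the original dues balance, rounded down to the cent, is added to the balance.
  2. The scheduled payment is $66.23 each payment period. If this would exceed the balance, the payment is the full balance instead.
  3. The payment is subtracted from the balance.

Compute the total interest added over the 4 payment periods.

$15.64

Payment period 1: opening $217.73; interest $3.91 → $221.64; payment $66.23; balance $155.41
Payment period 2: opening $155.41; interest $3.91 → $159.32; payment $66.23; balance $93.09
Payment period 3: opening $93.09; interest $3.91 → $97.00; payment $66.23; balance $30.77
Payment period 4: opening $30.77; interest $3.91 → $34.68; payment $34.68; balance $0.00
Total interest: $3.91 + $3.91 + $3.91 + $3.91 = $15.64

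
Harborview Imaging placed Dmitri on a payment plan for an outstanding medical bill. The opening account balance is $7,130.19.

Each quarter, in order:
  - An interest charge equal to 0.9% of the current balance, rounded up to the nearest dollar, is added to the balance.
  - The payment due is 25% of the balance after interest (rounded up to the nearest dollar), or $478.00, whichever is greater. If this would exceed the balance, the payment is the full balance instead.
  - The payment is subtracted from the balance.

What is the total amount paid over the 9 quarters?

Quarter 1: opening $7,130.19; interest $65.00 → $7,195.19; payment $1,799.00; balance $5,396.19
Quarter 2: opening $5,396.19; interest $49.00 → $5,445.19; payment $1,362.00; balance $4,083.19
Quarter 3: opening $4,083.19; interest $37.00 → $4,120.19; payment $1,031.00; balance $3,089.19
Quarter 4: opening $3,089.19; interest $28.00 → $3,117.19; payment $780.00; balance $2,337.19
Quarter 5: opening $2,337.19; interest $22.00 → $2,359.19; payment $590.00; balance $1,769.19
Quarter 6: opening $1,769.19; interest $16.00 → $1,785.19; payment $478.00; balance $1,307.19
Quarter 7: opening $1,307.19; interest $12.00 → $1,319.19; payment $478.00; balance $841.19
Quarter 8: opening $841.19; interest $8.00 → $849.19; payment $478.00; balance $371.19
Quarter 9: opening $371.19; interest $4.00 → $375.19; payment $375.19; balance $0.00
Total paid: $7,371.19

$7,371.19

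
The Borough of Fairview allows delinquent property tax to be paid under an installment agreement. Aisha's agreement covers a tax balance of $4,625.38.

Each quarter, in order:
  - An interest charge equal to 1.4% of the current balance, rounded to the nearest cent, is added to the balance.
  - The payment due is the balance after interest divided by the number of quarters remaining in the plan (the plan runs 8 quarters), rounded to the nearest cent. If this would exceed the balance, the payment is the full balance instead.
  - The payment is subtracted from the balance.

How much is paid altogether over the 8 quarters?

Quarter 1: opening $4,625.38; interest $64.76 → $4,690.14; payment $586.27; balance $4,103.87
Quarter 2: opening $4,103.87; interest $57.45 → $4,161.32; payment $594.47; balance $3,566.85
Quarter 3: opening $3,566.85; interest $49.94 → $3,616.79; payment $602.80; balance $3,013.99
Quarter 4: opening $3,013.99; interest $42.20 → $3,056.19; payment $611.24; balance $2,444.95
Quarter 5: opening $2,444.95; interest $34.23 → $2,479.18; payment $619.80; balance $1,859.38
Quarter 6: opening $1,859.38; interest $26.03 → $1,885.41; payment $628.47; balance $1,256.94
Quarter 7: opening $1,256.94; interest $17.60 → $1,274.54; payment $637.27; balance $637.27
Quarter 8: opening $637.27; interest $8.92 → $646.19; payment $646.19; balance $0.00
Total paid: $4,926.51

$4,926.51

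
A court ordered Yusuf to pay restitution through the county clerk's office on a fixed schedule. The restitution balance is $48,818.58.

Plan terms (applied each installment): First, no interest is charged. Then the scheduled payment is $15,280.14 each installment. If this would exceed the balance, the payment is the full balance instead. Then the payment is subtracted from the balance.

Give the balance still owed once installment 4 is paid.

Installment 1: opening $48,818.58; payment $15,280.14; balance $33,538.44
Installment 2: opening $33,538.44; payment $15,280.14; balance $18,258.30
Installment 3: opening $18,258.30; payment $15,280.14; balance $2,978.16
Installment 4: opening $2,978.16; payment $2,978.16; balance $0.00

$0.00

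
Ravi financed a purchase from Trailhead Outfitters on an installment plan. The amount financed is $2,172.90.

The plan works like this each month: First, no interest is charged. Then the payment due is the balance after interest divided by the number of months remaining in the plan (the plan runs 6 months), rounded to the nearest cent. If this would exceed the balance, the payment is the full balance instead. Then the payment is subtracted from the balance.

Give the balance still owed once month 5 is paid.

Month 1: $2,172.90 − $362.15 → $1,810.75
Month 2: $1,810.75 − $362.15 → $1,448.60
Month 3: $1,448.60 − $362.15 → $1,086.45
Month 4: $1,086.45 − $362.15 → $724.30
Month 5: $724.30 − $362.15 → $362.15

$362.15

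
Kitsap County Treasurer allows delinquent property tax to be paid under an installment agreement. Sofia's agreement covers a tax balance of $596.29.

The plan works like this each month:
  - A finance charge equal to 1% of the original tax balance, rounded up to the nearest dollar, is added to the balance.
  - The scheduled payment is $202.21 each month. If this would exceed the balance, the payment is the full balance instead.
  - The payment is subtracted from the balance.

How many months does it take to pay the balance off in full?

4

Month 1: opening $596.29; interest $6.00 → $602.29; payment $202.21; balance $400.08
Month 2: opening $400.08; interest $6.00 → $406.08; payment $202.21; balance $203.87
Month 3: opening $203.87; interest $6.00 → $209.87; payment $202.21; balance $7.66
Month 4: opening $7.66; interest $6.00 → $13.66; payment $13.66; balance $0.00
Balance reaches $0.00 in month 4.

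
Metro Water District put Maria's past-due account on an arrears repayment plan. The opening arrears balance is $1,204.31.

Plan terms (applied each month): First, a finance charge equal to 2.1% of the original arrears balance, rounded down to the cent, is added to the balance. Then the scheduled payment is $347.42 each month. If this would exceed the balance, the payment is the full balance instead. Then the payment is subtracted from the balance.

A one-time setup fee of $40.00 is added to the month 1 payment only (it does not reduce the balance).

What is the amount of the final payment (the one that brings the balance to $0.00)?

Month 1: $1,204.31 +$25.29 interest = $1,229.60; pay $347.42 (+ $40.00 fee) → $882.18
Month 2: $882.18 +$25.29 interest = $907.47; pay $347.42 → $560.05
Month 3: $560.05 +$25.29 interest = $585.34; pay $347.42 → $237.92
Month 4: $237.92 +$25.29 interest = $263.21; pay $263.21 → $0.00

$263.21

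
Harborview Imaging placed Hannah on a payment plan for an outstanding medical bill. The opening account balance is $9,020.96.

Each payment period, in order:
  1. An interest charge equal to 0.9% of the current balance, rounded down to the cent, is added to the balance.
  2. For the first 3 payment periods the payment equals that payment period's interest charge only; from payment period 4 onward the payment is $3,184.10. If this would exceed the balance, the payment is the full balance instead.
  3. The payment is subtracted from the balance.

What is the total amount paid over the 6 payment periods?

$9,424.02

Payment period 1: $9,020.96 +$81.18 interest = $9,102.14; pay $81.18 → $9,020.96
Payment period 2: $9,020.96 +$81.18 interest = $9,102.14; pay $81.18 → $9,020.96
Payment period 3: $9,020.96 +$81.18 interest = $9,102.14; pay $81.18 → $9,020.96
Payment period 4: $9,020.96 +$81.18 interest = $9,102.14; pay $3,184.10 → $5,918.04
Payment period 5: $5,918.04 +$53.26 interest = $5,971.30; pay $3,184.10 → $2,787.20
Payment period 6: $2,787.20 +$25.08 interest = $2,812.28; pay $2,812.28 → $0.00
Total paid: $9,424.02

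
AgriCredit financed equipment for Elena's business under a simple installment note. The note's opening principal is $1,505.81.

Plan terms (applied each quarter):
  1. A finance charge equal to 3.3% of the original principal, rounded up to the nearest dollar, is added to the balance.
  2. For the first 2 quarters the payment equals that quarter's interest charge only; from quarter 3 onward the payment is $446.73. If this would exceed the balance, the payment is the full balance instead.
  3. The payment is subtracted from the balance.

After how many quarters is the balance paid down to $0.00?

6

Quarter 1: opening $1,505.81; interest $50.00 → $1,555.81; payment $50.00; balance $1,505.81
Quarter 2: opening $1,505.81; interest $50.00 → $1,555.81; payment $50.00; balance $1,505.81
Quarter 3: opening $1,505.81; interest $50.00 → $1,555.81; payment $446.73; balance $1,109.08
Quarter 4: opening $1,109.08; interest $50.00 → $1,159.08; payment $446.73; balance $712.35
Quarter 5: opening $712.35; interest $50.00 → $762.35; payment $446.73; balance $315.62
Quarter 6: opening $315.62; interest $50.00 → $365.62; payment $365.62; balance $0.00
Balance reaches $0.00 in quarter 6.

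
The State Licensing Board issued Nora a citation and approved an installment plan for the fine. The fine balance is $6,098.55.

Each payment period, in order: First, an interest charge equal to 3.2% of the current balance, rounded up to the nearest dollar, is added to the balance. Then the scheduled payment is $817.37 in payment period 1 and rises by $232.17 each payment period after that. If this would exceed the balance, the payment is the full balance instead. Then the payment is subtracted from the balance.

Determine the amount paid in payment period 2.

Payment period 1: $6,098.55 +$196.00 interest = $6,294.55; pay $817.37 → $5,477.18
Payment period 2: $5,477.18 +$176.00 interest = $5,653.18; pay $1,049.54 → $4,603.64

$1,049.54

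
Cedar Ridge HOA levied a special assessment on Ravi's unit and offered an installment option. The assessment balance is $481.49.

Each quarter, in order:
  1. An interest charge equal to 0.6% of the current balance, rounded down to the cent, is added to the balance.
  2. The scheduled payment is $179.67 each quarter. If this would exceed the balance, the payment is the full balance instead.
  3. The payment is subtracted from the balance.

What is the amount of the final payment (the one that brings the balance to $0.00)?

# | Opening | Interest | Payment | End bal
1 | $481.49 | $2.88 | $179.67 | $304.70
2 | $304.70 | $1.82 | $179.67 | $126.85
3 | $126.85 | $0.76 | $127.61 | $0.00

$127.61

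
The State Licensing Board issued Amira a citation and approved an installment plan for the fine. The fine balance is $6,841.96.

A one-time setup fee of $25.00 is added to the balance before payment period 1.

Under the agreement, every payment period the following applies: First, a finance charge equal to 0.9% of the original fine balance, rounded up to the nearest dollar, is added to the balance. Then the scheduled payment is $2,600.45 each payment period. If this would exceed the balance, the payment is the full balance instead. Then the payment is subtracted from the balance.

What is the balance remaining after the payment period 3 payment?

Payment period 1: $6,866.96 +$62.00 interest = $6,928.96; pay $2,600.45 → $4,328.51
Payment period 2: $4,328.51 +$62.00 interest = $4,390.51; pay $2,600.45 → $1,790.06
Payment period 3: $1,790.06 +$62.00 interest = $1,852.06; pay $1,852.06 → $0.00

$0.00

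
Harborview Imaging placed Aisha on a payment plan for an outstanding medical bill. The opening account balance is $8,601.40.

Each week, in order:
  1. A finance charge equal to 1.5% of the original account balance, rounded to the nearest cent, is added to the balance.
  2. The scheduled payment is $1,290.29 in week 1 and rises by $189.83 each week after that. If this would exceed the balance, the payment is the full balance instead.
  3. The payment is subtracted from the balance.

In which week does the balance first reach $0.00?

Week 1: opening $8,601.40; interest $129.02 → $8,730.42; payment $1,290.29; balance $7,440.13
Week 2: opening $7,440.13; interest $129.02 → $7,569.15; payment $1,480.12; balance $6,089.03
Week 3: opening $6,089.03; interest $129.02 → $6,218.05; payment $1,669.95; balance $4,548.10
Week 4: opening $4,548.10; interest $129.02 → $4,677.12; payment $1,859.78; balance $2,817.34
Week 5: opening $2,817.34; interest $129.02 → $2,946.36; payment $2,049.61; balance $896.75
Week 6: opening $896.75; interest $129.02 → $1,025.77; payment $1,025.77; balance $0.00
Balance reaches $0.00 in week 6.

6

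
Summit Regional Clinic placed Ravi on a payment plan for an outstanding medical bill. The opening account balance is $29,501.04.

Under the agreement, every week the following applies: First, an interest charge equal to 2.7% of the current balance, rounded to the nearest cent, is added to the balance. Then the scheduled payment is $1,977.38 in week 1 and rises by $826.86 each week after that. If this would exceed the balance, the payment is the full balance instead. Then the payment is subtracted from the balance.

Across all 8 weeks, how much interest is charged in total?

# | Opening | Interest | Payment | End bal
1 | $29,501.04 | $796.53 | $1,977.38 | $28,320.19
2 | $28,320.19 | $764.65 | $2,804.24 | $26,280.60
3 | $26,280.60 | $709.58 | $3,631.10 | $23,359.08
4 | $23,359.08 | $630.70 | $4,457.96 | $19,531.82
5 | $19,531.82 | $527.36 | $5,284.82 | $14,774.36
6 | $14,774.36 | $398.91 | $6,111.68 | $9,061.59
7 | $9,061.59 | $244.66 | $6,938.54 | $2,367.71
8 | $2,367.71 | $63.93 | $2,431.64 | $0.00
Total interest: $796.53 + $764.65 + $709.58 + $630.70 + $527.36 + $398.91 + $244.66 + $63.93 = $4,136.32

$4,136.32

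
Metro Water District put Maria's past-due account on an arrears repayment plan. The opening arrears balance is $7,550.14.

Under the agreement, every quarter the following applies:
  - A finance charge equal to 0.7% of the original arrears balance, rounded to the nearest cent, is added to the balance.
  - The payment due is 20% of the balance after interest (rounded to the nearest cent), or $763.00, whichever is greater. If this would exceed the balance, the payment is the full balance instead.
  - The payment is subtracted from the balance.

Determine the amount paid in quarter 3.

$992.21

# | Opening | Interest | Payment | End bal
1 | $7,550.14 | $52.85 | $1,520.60 | $6,082.39
2 | $6,082.39 | $52.85 | $1,227.05 | $4,908.19
3 | $4,908.19 | $52.85 | $992.21 | $3,968.83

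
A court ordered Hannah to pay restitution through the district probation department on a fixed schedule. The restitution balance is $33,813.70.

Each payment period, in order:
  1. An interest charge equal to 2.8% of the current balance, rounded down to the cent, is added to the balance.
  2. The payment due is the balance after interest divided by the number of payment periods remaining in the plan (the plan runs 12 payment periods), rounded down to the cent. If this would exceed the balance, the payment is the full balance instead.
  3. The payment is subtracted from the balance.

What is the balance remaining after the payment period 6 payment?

Payment period 1: $33,813.70 +$946.78 interest = $34,760.48; pay $2,896.70 → $31,863.78
Payment period 2: $31,863.78 +$892.18 interest = $32,755.96; pay $2,977.81 → $29,778.15
Payment period 3: $29,778.15 +$833.78 interest = $30,611.93; pay $3,061.19 → $27,550.74
Payment period 4: $27,550.74 +$771.42 interest = $28,322.16; pay $3,146.90 → $25,175.26
Payment period 5: $25,175.26 +$704.90 interest = $25,880.16; pay $3,235.02 → $22,645.14
Payment period 6: $22,645.14 +$634.06 interest = $23,279.20; pay $3,325.60 → $19,953.60

$19,953.60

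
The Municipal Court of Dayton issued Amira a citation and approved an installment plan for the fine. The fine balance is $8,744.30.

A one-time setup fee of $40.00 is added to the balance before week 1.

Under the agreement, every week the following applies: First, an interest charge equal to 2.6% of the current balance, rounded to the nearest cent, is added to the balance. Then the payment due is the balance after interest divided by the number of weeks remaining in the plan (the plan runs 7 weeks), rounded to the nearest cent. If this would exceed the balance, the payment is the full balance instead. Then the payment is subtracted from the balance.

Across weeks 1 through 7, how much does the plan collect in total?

# | Opening | Interest | Payment | End bal
1 | $8,784.30 | $228.39 | $1,287.53 | $7,725.16
2 | $7,725.16 | $200.85 | $1,321.00 | $6,605.01
3 | $6,605.01 | $171.73 | $1,355.35 | $5,421.39
4 | $5,421.39 | $140.96 | $1,390.59 | $4,171.76
5 | $4,171.76 | $108.47 | $1,426.74 | $2,853.49
6 | $2,853.49 | $74.19 | $1,463.84 | $1,463.84
7 | $1,463.84 | $38.06 | $1,501.90 | $0.00
Total paid: $9,746.95

$9,746.95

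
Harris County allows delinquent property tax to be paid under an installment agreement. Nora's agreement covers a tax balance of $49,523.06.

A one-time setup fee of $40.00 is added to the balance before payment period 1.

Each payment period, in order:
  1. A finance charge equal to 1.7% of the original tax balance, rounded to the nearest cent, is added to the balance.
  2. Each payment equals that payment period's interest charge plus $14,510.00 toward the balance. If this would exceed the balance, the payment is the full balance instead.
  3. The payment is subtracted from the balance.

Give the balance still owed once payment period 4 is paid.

$0.00

Payment period 1: $49,563.06 +$841.89 interest = $50,404.95; pay $15,351.89 → $35,053.06
Payment period 2: $35,053.06 +$841.89 interest = $35,894.95; pay $15,351.89 → $20,543.06
Payment period 3: $20,543.06 +$841.89 interest = $21,384.95; pay $15,351.89 → $6,033.06
Payment period 4: $6,033.06 +$841.89 interest = $6,874.95; pay $6,874.95 → $0.00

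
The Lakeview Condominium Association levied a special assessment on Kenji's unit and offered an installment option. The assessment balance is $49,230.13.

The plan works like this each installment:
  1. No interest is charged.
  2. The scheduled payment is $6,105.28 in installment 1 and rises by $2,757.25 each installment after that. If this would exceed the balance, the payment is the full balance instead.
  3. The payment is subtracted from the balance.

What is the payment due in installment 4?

# | Opening | Payment | End bal
1 | $49,230.13 | $6,105.28 | $43,124.85
2 | $43,124.85 | $8,862.53 | $34,262.32
3 | $34,262.32 | $11,619.78 | $22,642.54
4 | $22,642.54 | $14,377.03 | $8,265.51

$14,377.03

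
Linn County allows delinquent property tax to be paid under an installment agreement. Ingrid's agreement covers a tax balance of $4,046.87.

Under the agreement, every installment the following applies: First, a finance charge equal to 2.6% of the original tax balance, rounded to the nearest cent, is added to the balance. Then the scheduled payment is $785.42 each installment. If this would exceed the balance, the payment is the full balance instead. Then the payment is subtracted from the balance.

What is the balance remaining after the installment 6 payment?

Installment 1: $4,046.87 +$105.22 interest = $4,152.09; pay $785.42 → $3,366.67
Installment 2: $3,366.67 +$105.22 interest = $3,471.89; pay $785.42 → $2,686.47
Installment 3: $2,686.47 +$105.22 interest = $2,791.69; pay $785.42 → $2,006.27
Installment 4: $2,006.27 +$105.22 interest = $2,111.49; pay $785.42 → $1,326.07
Installment 5: $1,326.07 +$105.22 interest = $1,431.29; pay $785.42 → $645.87
Installment 6: $645.87 +$105.22 interest = $751.09; pay $751.09 → $0.00

$0.00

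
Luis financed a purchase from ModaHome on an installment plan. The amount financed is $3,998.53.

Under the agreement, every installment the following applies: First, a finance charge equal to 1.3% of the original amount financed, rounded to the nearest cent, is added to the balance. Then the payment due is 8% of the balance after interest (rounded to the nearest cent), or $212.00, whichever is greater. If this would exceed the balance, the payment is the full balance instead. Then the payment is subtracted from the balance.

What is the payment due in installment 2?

$302.28

Installment 1: $3,998.53 +$51.98 interest = $4,050.51; pay $324.04 → $3,726.47
Installment 2: $3,726.47 +$51.98 interest = $3,778.45; pay $302.28 → $3,476.17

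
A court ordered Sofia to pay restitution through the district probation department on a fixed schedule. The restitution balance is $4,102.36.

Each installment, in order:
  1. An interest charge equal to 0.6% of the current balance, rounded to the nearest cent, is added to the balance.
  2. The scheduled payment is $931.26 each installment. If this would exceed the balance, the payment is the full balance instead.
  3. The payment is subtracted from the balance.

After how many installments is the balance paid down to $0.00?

Installment 1: opening $4,102.36; interest $24.61 → $4,126.97; payment $931.26; balance $3,195.71
Installment 2: opening $3,195.71; interest $19.17 → $3,214.88; payment $931.26; balance $2,283.62
Installment 3: opening $2,283.62; interest $13.70 → $2,297.32; payment $931.26; balance $1,366.06
Installment 4: opening $1,366.06; interest $8.20 → $1,374.26; payment $931.26; balance $443.00
Installment 5: opening $443.00; interest $2.66 → $445.66; payment $445.66; balance $0.00
Balance reaches $0.00 in installment 5.

5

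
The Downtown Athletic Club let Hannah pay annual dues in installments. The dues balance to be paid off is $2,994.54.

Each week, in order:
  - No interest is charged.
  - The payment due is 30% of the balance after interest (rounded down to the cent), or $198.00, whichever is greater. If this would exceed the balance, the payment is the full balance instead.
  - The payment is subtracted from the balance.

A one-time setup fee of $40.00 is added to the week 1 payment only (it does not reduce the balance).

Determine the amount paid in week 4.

# | Opening | Payment | Fee | End bal
1 | $2,994.54 | $898.36 | $40.00 | $2,096.18
2 | $2,096.18 | $628.85 | — | $1,467.33
3 | $1,467.33 | $440.19 | — | $1,027.14
4 | $1,027.14 | $308.14 | — | $719.00

$308.14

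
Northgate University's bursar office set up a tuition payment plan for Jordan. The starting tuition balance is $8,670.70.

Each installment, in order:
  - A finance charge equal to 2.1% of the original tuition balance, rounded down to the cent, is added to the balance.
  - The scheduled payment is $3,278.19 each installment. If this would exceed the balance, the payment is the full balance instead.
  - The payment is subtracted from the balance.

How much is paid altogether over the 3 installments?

$9,216.94

Installment 1: opening $8,670.70; interest $182.08 → $8,852.78; payment $3,278.19; balance $5,574.59
Installment 2: opening $5,574.59; interest $182.08 → $5,756.67; payment $3,278.19; balance $2,478.48
Installment 3: opening $2,478.48; interest $182.08 → $2,660.56; payment $2,660.56; balance $0.00
Total paid: $9,216.94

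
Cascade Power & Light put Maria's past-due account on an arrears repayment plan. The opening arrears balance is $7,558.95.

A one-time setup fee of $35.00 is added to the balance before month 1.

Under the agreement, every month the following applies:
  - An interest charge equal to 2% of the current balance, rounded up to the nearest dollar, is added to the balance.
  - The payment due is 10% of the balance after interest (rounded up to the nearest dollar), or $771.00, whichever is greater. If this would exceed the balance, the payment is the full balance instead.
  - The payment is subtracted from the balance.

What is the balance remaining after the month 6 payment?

$3,685.95

Month 1: $7,593.95 +$152.00 interest = $7,745.95; pay $775.00 → $6,970.95
Month 2: $6,970.95 +$140.00 interest = $7,110.95; pay $771.00 → $6,339.95
Month 3: $6,339.95 +$127.00 interest = $6,466.95; pay $771.00 → $5,695.95
Month 4: $5,695.95 +$114.00 interest = $5,809.95; pay $771.00 → $5,038.95
Month 5: $5,038.95 +$101.00 interest = $5,139.95; pay $771.00 → $4,368.95
Month 6: $4,368.95 +$88.00 interest = $4,456.95; pay $771.00 → $3,685.95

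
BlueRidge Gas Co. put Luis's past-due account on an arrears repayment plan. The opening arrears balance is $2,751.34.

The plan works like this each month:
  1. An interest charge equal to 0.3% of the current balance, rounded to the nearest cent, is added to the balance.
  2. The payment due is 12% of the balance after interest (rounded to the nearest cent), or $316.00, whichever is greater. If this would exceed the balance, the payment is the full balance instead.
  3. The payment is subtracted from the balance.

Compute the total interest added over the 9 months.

Month 1: $2,751.34 +$8.25 interest = $2,759.59; pay $331.15 → $2,428.44
Month 2: $2,428.44 +$7.29 interest = $2,435.73; pay $316.00 → $2,119.73
Month 3: $2,119.73 +$6.36 interest = $2,126.09; pay $316.00 → $1,810.09
Month 4: $1,810.09 +$5.43 interest = $1,815.52; pay $316.00 → $1,499.52
Month 5: $1,499.52 +$4.50 interest = $1,504.02; pay $316.00 → $1,188.02
Month 6: $1,188.02 +$3.56 interest = $1,191.58; pay $316.00 → $875.58
Month 7: $875.58 +$2.63 interest = $878.21; pay $316.00 → $562.21
Month 8: $562.21 +$1.69 interest = $563.90; pay $316.00 → $247.90
Month 9: $247.90 +$0.74 interest = $248.64; pay $248.64 → $0.00
Total interest: $8.25 + $7.29 + $6.36 + $5.43 + $4.50 + $3.56 + $2.63 + $1.69 + $0.74 = $40.45

$40.45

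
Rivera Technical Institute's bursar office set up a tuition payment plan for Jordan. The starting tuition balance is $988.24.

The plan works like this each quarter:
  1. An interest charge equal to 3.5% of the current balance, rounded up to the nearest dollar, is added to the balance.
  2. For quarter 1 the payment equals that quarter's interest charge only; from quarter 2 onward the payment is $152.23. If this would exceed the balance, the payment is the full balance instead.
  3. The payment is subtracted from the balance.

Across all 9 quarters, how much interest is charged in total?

Quarter 1: $988.24 +$35.00 interest = $1,023.24; pay $35.00 → $988.24
Quarter 2: $988.24 +$35.00 interest = $1,023.24; pay $152.23 → $871.01
Quarter 3: $871.01 +$31.00 interest = $902.01; pay $152.23 → $749.78
Quarter 4: $749.78 +$27.00 interest = $776.78; pay $152.23 → $624.55
Quarter 5: $624.55 +$22.00 interest = $646.55; pay $152.23 → $494.32
Quarter 6: $494.32 +$18.00 interest = $512.32; pay $152.23 → $360.09
Quarter 7: $360.09 +$13.00 interest = $373.09; pay $152.23 → $220.86
Quarter 8: $220.86 +$8.00 interest = $228.86; pay $152.23 → $76.63
Quarter 9: $76.63 +$3.00 interest = $79.63; pay $79.63 → $0.00
Total interest: $35.00 + $35.00 + $31.00 + $27.00 + $22.00 + $18.00 + $13.00 + $8.00 + $3.00 = $192.00

$192.00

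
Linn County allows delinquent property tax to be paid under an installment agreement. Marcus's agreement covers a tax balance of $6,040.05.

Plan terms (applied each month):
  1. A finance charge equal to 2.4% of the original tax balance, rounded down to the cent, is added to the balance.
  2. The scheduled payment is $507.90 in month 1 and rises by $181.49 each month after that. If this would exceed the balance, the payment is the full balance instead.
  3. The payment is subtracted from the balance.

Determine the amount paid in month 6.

$1,415.35

# | Opening | Interest | Payment | End bal
1 | $6,040.05 | $144.96 | $507.90 | $5,677.11
2 | $5,677.11 | $144.96 | $689.39 | $5,132.68
3 | $5,132.68 | $144.96 | $870.88 | $4,406.76
4 | $4,406.76 | $144.96 | $1,052.37 | $3,499.35
5 | $3,499.35 | $144.96 | $1,233.86 | $2,410.45
6 | $2,410.45 | $144.96 | $1,415.35 | $1,140.06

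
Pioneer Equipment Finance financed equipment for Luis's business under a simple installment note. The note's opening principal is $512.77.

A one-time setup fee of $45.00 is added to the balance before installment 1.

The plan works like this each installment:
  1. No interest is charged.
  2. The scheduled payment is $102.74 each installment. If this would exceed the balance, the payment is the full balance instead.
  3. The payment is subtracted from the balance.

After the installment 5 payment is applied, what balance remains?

Installment 1: $557.77 − $102.74 → $455.03
Installment 2: $455.03 − $102.74 → $352.29
Installment 3: $352.29 − $102.74 → $249.55
Installment 4: $249.55 − $102.74 → $146.81
Installment 5: $146.81 − $102.74 → $44.07

$44.07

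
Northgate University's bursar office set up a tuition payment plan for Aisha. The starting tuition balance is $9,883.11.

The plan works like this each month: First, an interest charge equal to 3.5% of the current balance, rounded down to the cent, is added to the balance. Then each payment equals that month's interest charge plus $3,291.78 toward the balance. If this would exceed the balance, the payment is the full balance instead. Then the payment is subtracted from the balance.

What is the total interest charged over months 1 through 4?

$692.34

Month 1: opening $9,883.11; interest $345.90 → $10,229.01; payment $3,637.68; balance $6,591.33
Month 2: opening $6,591.33; interest $230.69 → $6,822.02; payment $3,522.47; balance $3,299.55
Month 3: opening $3,299.55; interest $115.48 → $3,415.03; payment $3,407.26; balance $7.77
Month 4: opening $7.77; interest $0.27 → $8.04; payment $8.04; balance $0.00
Total interest: $345.90 + $230.69 + $115.48 + $0.27 = $692.34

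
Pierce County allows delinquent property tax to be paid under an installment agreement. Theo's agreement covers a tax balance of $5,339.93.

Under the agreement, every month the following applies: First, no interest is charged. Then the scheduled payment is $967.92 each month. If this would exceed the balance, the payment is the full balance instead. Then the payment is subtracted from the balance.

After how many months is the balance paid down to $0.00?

6

Month 1: $5,339.93 − $967.92 → $4,372.01
Month 2: $4,372.01 − $967.92 → $3,404.09
Month 3: $3,404.09 − $967.92 → $2,436.17
Month 4: $2,436.17 − $967.92 → $1,468.25
Month 5: $1,468.25 − $967.92 → $500.33
Month 6: $500.33 − $500.33 → $0.00
Balance reaches $0.00 in month 6.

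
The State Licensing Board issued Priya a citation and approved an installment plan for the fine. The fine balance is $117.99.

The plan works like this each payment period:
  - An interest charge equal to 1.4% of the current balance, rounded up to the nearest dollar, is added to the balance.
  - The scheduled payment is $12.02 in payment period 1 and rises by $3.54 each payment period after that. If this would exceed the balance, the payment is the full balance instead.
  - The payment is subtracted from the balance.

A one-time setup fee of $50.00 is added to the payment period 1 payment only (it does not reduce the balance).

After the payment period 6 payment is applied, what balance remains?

$2.77

Payment period 1: opening $117.99; interest $2.00 → $119.99; payment $12.02 (+ $50.00 fee); balance $107.97
Payment period 2: opening $107.97; interest $2.00 → $109.97; payment $15.56; balance $94.41
Payment period 3: opening $94.41; interest $2.00 → $96.41; payment $19.10; balance $77.31
Payment period 4: opening $77.31; interest $2.00 → $79.31; payment $22.64; balance $56.67
Payment period 5: opening $56.67; interest $1.00 → $57.67; payment $26.18; balance $31.49
Payment period 6: opening $31.49; interest $1.00 → $32.49; payment $29.72; balance $2.77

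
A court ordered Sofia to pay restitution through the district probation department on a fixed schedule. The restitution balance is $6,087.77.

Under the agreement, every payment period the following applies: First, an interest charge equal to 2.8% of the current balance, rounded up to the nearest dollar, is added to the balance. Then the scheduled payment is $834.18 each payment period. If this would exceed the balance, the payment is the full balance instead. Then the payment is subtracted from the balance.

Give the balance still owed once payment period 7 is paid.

$1,035.51

Payment period 1: $6,087.77 +$171.00 interest = $6,258.77; pay $834.18 → $5,424.59
Payment period 2: $5,424.59 +$152.00 interest = $5,576.59; pay $834.18 → $4,742.41
Payment period 3: $4,742.41 +$133.00 interest = $4,875.41; pay $834.18 → $4,041.23
Payment period 4: $4,041.23 +$114.00 interest = $4,155.23; pay $834.18 → $3,321.05
Payment period 5: $3,321.05 +$93.00 interest = $3,414.05; pay $834.18 → $2,579.87
Payment period 6: $2,579.87 +$73.00 interest = $2,652.87; pay $834.18 → $1,818.69
Payment period 7: $1,818.69 +$51.00 interest = $1,869.69; pay $834.18 → $1,035.51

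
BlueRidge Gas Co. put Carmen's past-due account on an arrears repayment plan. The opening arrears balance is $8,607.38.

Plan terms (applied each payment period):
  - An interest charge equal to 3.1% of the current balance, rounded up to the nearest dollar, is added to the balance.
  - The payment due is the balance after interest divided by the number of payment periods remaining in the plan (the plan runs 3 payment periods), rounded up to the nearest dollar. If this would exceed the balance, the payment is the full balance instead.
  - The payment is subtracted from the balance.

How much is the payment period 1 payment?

$2,959.00

Payment period 1: opening $8,607.38; interest $267.00 → $8,874.38; payment $2,959.00; balance $5,915.38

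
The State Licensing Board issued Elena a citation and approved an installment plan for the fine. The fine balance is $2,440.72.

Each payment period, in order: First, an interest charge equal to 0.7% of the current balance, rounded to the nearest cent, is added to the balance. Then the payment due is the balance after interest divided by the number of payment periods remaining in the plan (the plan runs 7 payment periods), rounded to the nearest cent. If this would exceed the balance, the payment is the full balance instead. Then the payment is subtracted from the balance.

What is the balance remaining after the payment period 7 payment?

$0.00

Payment period 1: opening $2,440.72; interest $17.09 → $2,457.81; payment $351.12; balance $2,106.69
Payment period 2: opening $2,106.69; interest $14.75 → $2,121.44; payment $353.57; balance $1,767.87
Payment period 3: opening $1,767.87; interest $12.38 → $1,780.25; payment $356.05; balance $1,424.20
Payment period 4: opening $1,424.20; interest $9.97 → $1,434.17; payment $358.54; balance $1,075.63
Payment period 5: opening $1,075.63; interest $7.53 → $1,083.16; payment $361.05; balance $722.11
Payment period 6: opening $722.11; interest $5.05 → $727.16; payment $363.58; balance $363.58
Payment period 7: opening $363.58; interest $2.55 → $366.13; payment $366.13; balance $0.00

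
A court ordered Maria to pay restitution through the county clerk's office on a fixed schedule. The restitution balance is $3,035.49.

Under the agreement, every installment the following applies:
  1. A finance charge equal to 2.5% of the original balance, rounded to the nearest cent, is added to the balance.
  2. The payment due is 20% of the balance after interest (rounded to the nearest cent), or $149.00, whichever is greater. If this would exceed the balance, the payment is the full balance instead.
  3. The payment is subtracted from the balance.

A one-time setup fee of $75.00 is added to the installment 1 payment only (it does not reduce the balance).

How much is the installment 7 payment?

$219.12

Installment 1: $3,035.49 +$75.89 interest = $3,111.38; pay $622.28 (+ $75.00 fee) → $2,489.10
Installment 2: $2,489.10 +$75.89 interest = $2,564.99; pay $513.00 → $2,051.99
Installment 3: $2,051.99 +$75.89 interest = $2,127.88; pay $425.58 → $1,702.30
Installment 4: $1,702.30 +$75.89 interest = $1,778.19; pay $355.64 → $1,422.55
Installment 5: $1,422.55 +$75.89 interest = $1,498.44; pay $299.69 → $1,198.75
Installment 6: $1,198.75 +$75.89 interest = $1,274.64; pay $254.93 → $1,019.71
Installment 7: $1,019.71 +$75.89 interest = $1,095.60; pay $219.12 → $876.48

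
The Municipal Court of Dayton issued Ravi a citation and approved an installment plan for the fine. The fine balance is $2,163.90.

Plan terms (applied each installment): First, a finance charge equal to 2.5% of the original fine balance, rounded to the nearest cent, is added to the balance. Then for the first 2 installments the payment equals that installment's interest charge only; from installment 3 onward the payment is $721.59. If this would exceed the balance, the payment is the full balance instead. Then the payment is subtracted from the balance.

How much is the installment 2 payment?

Installment 1: opening $2,163.90; interest $54.10 → $2,218.00; payment $54.10; balance $2,163.90
Installment 2: opening $2,163.90; interest $54.10 → $2,218.00; payment $54.10; balance $2,163.90

$54.10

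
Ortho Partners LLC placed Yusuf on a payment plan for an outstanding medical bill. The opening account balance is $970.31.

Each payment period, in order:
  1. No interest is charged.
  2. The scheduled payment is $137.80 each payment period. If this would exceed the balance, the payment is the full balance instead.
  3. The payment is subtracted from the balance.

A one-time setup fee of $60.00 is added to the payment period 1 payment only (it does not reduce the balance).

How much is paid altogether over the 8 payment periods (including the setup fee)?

Payment period 1: $970.31 − $137.80 (+ $60.00 fee) → $832.51
Payment period 2: $832.51 − $137.80 → $694.71
Payment period 3: $694.71 − $137.80 → $556.91
Payment period 4: $556.91 − $137.80 → $419.11
Payment period 5: $419.11 − $137.80 → $281.31
Payment period 6: $281.31 − $137.80 → $143.51
Payment period 7: $143.51 − $137.80 → $5.71
Payment period 8: $5.71 − $5.71 → $0.00
Total paid: $1,030.31

$1,030.31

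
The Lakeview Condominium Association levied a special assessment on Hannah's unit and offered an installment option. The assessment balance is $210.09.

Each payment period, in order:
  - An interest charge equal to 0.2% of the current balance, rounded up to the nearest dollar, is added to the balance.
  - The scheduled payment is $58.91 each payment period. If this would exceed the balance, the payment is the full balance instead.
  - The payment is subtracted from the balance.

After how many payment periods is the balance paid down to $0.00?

Payment period 1: $210.09 +$1.00 interest = $211.09; pay $58.91 → $152.18
Payment period 2: $152.18 +$1.00 interest = $153.18; pay $58.91 → $94.27
Payment period 3: $94.27 +$1.00 interest = $95.27; pay $58.91 → $36.36
Payment period 4: $36.36 +$1.00 interest = $37.36; pay $37.36 → $0.00
Balance reaches $0.00 in payment period 4.

4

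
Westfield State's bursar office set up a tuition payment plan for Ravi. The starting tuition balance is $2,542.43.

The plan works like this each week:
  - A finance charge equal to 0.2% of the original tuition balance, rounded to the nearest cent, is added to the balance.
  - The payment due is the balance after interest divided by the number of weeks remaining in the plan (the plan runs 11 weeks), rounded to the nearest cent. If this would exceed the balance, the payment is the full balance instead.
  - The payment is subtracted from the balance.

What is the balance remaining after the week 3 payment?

$1,861.32

Week 1: $2,542.43 +$5.08 interest = $2,547.51; pay $231.59 → $2,315.92
Week 2: $2,315.92 +$5.08 interest = $2,321.00; pay $232.10 → $2,088.90
Week 3: $2,088.90 +$5.08 interest = $2,093.98; pay $232.66 → $1,861.32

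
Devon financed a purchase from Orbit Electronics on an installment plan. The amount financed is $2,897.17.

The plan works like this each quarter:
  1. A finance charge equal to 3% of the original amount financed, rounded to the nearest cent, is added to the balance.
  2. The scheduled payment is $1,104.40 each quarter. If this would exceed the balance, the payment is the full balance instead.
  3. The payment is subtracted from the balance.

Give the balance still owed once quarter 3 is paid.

$0.00

Quarter 1: opening $2,897.17; interest $86.92 → $2,984.09; payment $1,104.40; balance $1,879.69
Quarter 2: opening $1,879.69; interest $86.92 → $1,966.61; payment $1,104.40; balance $862.21
Quarter 3: opening $862.21; interest $86.92 → $949.13; payment $949.13; balance $0.00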